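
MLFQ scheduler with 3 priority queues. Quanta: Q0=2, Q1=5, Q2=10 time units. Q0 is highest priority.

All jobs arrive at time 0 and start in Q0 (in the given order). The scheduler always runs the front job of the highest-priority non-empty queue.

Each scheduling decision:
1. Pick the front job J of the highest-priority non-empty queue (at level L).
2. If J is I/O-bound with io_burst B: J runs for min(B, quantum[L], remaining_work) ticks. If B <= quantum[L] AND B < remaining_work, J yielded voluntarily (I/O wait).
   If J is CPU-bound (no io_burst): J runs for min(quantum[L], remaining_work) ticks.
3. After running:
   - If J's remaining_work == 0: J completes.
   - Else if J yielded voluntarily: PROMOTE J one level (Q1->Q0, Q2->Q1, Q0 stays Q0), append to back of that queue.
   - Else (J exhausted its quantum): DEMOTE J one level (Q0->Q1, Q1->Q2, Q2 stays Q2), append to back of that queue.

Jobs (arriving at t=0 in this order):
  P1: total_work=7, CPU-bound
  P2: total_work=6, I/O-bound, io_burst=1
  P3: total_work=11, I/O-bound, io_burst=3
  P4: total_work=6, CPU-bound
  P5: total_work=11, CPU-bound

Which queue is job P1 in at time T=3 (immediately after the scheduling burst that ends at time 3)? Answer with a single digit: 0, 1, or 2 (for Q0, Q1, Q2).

t=0-2: P1@Q0 runs 2, rem=5, quantum used, demote→Q1. Q0=[P2,P3,P4,P5] Q1=[P1] Q2=[]
t=2-3: P2@Q0 runs 1, rem=5, I/O yield, promote→Q0. Q0=[P3,P4,P5,P2] Q1=[P1] Q2=[]
t=3-5: P3@Q0 runs 2, rem=9, quantum used, demote→Q1. Q0=[P4,P5,P2] Q1=[P1,P3] Q2=[]
t=5-7: P4@Q0 runs 2, rem=4, quantum used, demote→Q1. Q0=[P5,P2] Q1=[P1,P3,P4] Q2=[]
t=7-9: P5@Q0 runs 2, rem=9, quantum used, demote→Q1. Q0=[P2] Q1=[P1,P3,P4,P5] Q2=[]
t=9-10: P2@Q0 runs 1, rem=4, I/O yield, promote→Q0. Q0=[P2] Q1=[P1,P3,P4,P5] Q2=[]
t=10-11: P2@Q0 runs 1, rem=3, I/O yield, promote→Q0. Q0=[P2] Q1=[P1,P3,P4,P5] Q2=[]
t=11-12: P2@Q0 runs 1, rem=2, I/O yield, promote→Q0. Q0=[P2] Q1=[P1,P3,P4,P5] Q2=[]
t=12-13: P2@Q0 runs 1, rem=1, I/O yield, promote→Q0. Q0=[P2] Q1=[P1,P3,P4,P5] Q2=[]
t=13-14: P2@Q0 runs 1, rem=0, completes. Q0=[] Q1=[P1,P3,P4,P5] Q2=[]
t=14-19: P1@Q1 runs 5, rem=0, completes. Q0=[] Q1=[P3,P4,P5] Q2=[]
t=19-22: P3@Q1 runs 3, rem=6, I/O yield, promote→Q0. Q0=[P3] Q1=[P4,P5] Q2=[]
t=22-24: P3@Q0 runs 2, rem=4, quantum used, demote→Q1. Q0=[] Q1=[P4,P5,P3] Q2=[]
t=24-28: P4@Q1 runs 4, rem=0, completes. Q0=[] Q1=[P5,P3] Q2=[]
t=28-33: P5@Q1 runs 5, rem=4, quantum used, demote→Q2. Q0=[] Q1=[P3] Q2=[P5]
t=33-36: P3@Q1 runs 3, rem=1, I/O yield, promote→Q0. Q0=[P3] Q1=[] Q2=[P5]
t=36-37: P3@Q0 runs 1, rem=0, completes. Q0=[] Q1=[] Q2=[P5]
t=37-41: P5@Q2 runs 4, rem=0, completes. Q0=[] Q1=[] Q2=[]

Answer: 1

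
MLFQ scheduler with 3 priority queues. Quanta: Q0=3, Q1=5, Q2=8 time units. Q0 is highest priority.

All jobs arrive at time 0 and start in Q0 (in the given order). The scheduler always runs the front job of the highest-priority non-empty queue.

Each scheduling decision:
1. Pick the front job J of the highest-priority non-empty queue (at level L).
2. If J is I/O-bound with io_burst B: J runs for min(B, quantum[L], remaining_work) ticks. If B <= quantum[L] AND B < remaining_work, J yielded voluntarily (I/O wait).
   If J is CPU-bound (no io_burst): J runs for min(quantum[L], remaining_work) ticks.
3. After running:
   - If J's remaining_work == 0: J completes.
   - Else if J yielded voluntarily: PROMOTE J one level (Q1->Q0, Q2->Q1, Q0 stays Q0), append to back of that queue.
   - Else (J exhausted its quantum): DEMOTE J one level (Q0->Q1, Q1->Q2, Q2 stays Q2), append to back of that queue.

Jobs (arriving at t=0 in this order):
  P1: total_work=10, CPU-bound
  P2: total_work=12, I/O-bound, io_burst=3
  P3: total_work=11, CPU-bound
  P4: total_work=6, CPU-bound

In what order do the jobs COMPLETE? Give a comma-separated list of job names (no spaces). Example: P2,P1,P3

t=0-3: P1@Q0 runs 3, rem=7, quantum used, demote→Q1. Q0=[P2,P3,P4] Q1=[P1] Q2=[]
t=3-6: P2@Q0 runs 3, rem=9, I/O yield, promote→Q0. Q0=[P3,P4,P2] Q1=[P1] Q2=[]
t=6-9: P3@Q0 runs 3, rem=8, quantum used, demote→Q1. Q0=[P4,P2] Q1=[P1,P3] Q2=[]
t=9-12: P4@Q0 runs 3, rem=3, quantum used, demote→Q1. Q0=[P2] Q1=[P1,P3,P4] Q2=[]
t=12-15: P2@Q0 runs 3, rem=6, I/O yield, promote→Q0. Q0=[P2] Q1=[P1,P3,P4] Q2=[]
t=15-18: P2@Q0 runs 3, rem=3, I/O yield, promote→Q0. Q0=[P2] Q1=[P1,P3,P4] Q2=[]
t=18-21: P2@Q0 runs 3, rem=0, completes. Q0=[] Q1=[P1,P3,P4] Q2=[]
t=21-26: P1@Q1 runs 5, rem=2, quantum used, demote→Q2. Q0=[] Q1=[P3,P4] Q2=[P1]
t=26-31: P3@Q1 runs 5, rem=3, quantum used, demote→Q2. Q0=[] Q1=[P4] Q2=[P1,P3]
t=31-34: P4@Q1 runs 3, rem=0, completes. Q0=[] Q1=[] Q2=[P1,P3]
t=34-36: P1@Q2 runs 2, rem=0, completes. Q0=[] Q1=[] Q2=[P3]
t=36-39: P3@Q2 runs 3, rem=0, completes. Q0=[] Q1=[] Q2=[]

Answer: P2,P4,P1,P3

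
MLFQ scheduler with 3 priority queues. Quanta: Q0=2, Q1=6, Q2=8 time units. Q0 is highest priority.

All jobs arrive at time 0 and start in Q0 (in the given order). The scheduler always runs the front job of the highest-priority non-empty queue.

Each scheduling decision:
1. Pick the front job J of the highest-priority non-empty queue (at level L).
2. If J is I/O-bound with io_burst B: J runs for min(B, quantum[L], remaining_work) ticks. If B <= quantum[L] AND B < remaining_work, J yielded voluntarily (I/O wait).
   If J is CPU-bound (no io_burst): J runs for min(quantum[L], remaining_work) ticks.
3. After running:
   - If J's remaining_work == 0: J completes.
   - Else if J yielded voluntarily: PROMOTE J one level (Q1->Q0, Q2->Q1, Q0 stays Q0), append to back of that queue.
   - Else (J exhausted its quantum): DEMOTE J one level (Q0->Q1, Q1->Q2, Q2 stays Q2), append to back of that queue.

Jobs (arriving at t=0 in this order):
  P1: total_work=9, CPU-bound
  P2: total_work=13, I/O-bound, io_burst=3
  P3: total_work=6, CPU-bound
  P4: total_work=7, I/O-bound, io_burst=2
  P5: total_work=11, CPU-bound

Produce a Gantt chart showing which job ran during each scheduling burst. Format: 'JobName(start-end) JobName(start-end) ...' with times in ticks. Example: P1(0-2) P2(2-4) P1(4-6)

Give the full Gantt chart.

t=0-2: P1@Q0 runs 2, rem=7, quantum used, demote→Q1. Q0=[P2,P3,P4,P5] Q1=[P1] Q2=[]
t=2-4: P2@Q0 runs 2, rem=11, quantum used, demote→Q1. Q0=[P3,P4,P5] Q1=[P1,P2] Q2=[]
t=4-6: P3@Q0 runs 2, rem=4, quantum used, demote→Q1. Q0=[P4,P5] Q1=[P1,P2,P3] Q2=[]
t=6-8: P4@Q0 runs 2, rem=5, I/O yield, promote→Q0. Q0=[P5,P4] Q1=[P1,P2,P3] Q2=[]
t=8-10: P5@Q0 runs 2, rem=9, quantum used, demote→Q1. Q0=[P4] Q1=[P1,P2,P3,P5] Q2=[]
t=10-12: P4@Q0 runs 2, rem=3, I/O yield, promote→Q0. Q0=[P4] Q1=[P1,P2,P3,P5] Q2=[]
t=12-14: P4@Q0 runs 2, rem=1, I/O yield, promote→Q0. Q0=[P4] Q1=[P1,P2,P3,P5] Q2=[]
t=14-15: P4@Q0 runs 1, rem=0, completes. Q0=[] Q1=[P1,P2,P3,P5] Q2=[]
t=15-21: P1@Q1 runs 6, rem=1, quantum used, demote→Q2. Q0=[] Q1=[P2,P3,P5] Q2=[P1]
t=21-24: P2@Q1 runs 3, rem=8, I/O yield, promote→Q0. Q0=[P2] Q1=[P3,P5] Q2=[P1]
t=24-26: P2@Q0 runs 2, rem=6, quantum used, demote→Q1. Q0=[] Q1=[P3,P5,P2] Q2=[P1]
t=26-30: P3@Q1 runs 4, rem=0, completes. Q0=[] Q1=[P5,P2] Q2=[P1]
t=30-36: P5@Q1 runs 6, rem=3, quantum used, demote→Q2. Q0=[] Q1=[P2] Q2=[P1,P5]
t=36-39: P2@Q1 runs 3, rem=3, I/O yield, promote→Q0. Q0=[P2] Q1=[] Q2=[P1,P5]
t=39-41: P2@Q0 runs 2, rem=1, quantum used, demote→Q1. Q0=[] Q1=[P2] Q2=[P1,P5]
t=41-42: P2@Q1 runs 1, rem=0, completes. Q0=[] Q1=[] Q2=[P1,P5]
t=42-43: P1@Q2 runs 1, rem=0, completes. Q0=[] Q1=[] Q2=[P5]
t=43-46: P5@Q2 runs 3, rem=0, completes. Q0=[] Q1=[] Q2=[]

Answer: P1(0-2) P2(2-4) P3(4-6) P4(6-8) P5(8-10) P4(10-12) P4(12-14) P4(14-15) P1(15-21) P2(21-24) P2(24-26) P3(26-30) P5(30-36) P2(36-39) P2(39-41) P2(41-42) P1(42-43) P5(43-46)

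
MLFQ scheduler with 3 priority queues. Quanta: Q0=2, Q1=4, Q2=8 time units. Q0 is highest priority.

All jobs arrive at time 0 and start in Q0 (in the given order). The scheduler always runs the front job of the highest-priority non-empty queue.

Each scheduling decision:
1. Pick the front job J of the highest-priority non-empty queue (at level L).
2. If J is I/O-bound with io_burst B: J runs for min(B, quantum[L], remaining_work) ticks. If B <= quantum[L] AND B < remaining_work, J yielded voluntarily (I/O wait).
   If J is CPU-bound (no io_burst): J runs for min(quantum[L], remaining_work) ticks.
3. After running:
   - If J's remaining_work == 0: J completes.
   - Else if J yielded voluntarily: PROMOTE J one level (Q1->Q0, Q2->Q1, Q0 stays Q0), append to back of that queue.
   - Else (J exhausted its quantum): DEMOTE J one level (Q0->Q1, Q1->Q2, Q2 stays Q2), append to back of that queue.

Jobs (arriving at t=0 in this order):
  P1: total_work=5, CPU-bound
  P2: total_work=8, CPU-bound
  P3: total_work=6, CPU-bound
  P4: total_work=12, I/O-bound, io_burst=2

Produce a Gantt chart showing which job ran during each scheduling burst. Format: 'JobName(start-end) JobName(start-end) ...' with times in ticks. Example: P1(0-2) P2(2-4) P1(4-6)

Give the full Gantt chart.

Answer: P1(0-2) P2(2-4) P3(4-6) P4(6-8) P4(8-10) P4(10-12) P4(12-14) P4(14-16) P4(16-18) P1(18-21) P2(21-25) P3(25-29) P2(29-31)

Derivation:
t=0-2: P1@Q0 runs 2, rem=3, quantum used, demote→Q1. Q0=[P2,P3,P4] Q1=[P1] Q2=[]
t=2-4: P2@Q0 runs 2, rem=6, quantum used, demote→Q1. Q0=[P3,P4] Q1=[P1,P2] Q2=[]
t=4-6: P3@Q0 runs 2, rem=4, quantum used, demote→Q1. Q0=[P4] Q1=[P1,P2,P3] Q2=[]
t=6-8: P4@Q0 runs 2, rem=10, I/O yield, promote→Q0. Q0=[P4] Q1=[P1,P2,P3] Q2=[]
t=8-10: P4@Q0 runs 2, rem=8, I/O yield, promote→Q0. Q0=[P4] Q1=[P1,P2,P3] Q2=[]
t=10-12: P4@Q0 runs 2, rem=6, I/O yield, promote→Q0. Q0=[P4] Q1=[P1,P2,P3] Q2=[]
t=12-14: P4@Q0 runs 2, rem=4, I/O yield, promote→Q0. Q0=[P4] Q1=[P1,P2,P3] Q2=[]
t=14-16: P4@Q0 runs 2, rem=2, I/O yield, promote→Q0. Q0=[P4] Q1=[P1,P2,P3] Q2=[]
t=16-18: P4@Q0 runs 2, rem=0, completes. Q0=[] Q1=[P1,P2,P3] Q2=[]
t=18-21: P1@Q1 runs 3, rem=0, completes. Q0=[] Q1=[P2,P3] Q2=[]
t=21-25: P2@Q1 runs 4, rem=2, quantum used, demote→Q2. Q0=[] Q1=[P3] Q2=[P2]
t=25-29: P3@Q1 runs 4, rem=0, completes. Q0=[] Q1=[] Q2=[P2]
t=29-31: P2@Q2 runs 2, rem=0, completes. Q0=[] Q1=[] Q2=[]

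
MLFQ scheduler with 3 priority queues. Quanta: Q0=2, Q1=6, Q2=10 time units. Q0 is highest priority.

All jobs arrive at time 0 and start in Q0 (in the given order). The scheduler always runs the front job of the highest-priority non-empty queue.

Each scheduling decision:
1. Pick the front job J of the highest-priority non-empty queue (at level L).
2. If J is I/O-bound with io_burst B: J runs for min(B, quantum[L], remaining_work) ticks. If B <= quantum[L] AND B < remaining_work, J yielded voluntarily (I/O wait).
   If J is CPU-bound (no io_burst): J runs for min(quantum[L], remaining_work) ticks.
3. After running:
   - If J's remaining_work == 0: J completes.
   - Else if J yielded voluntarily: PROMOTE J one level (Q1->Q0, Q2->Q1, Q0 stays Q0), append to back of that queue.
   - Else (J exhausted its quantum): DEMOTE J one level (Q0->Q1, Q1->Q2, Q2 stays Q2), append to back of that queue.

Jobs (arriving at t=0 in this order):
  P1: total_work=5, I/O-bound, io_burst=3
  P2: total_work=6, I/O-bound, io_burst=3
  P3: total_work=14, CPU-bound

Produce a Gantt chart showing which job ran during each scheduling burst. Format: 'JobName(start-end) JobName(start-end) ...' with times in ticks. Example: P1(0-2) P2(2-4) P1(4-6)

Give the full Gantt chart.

t=0-2: P1@Q0 runs 2, rem=3, quantum used, demote→Q1. Q0=[P2,P3] Q1=[P1] Q2=[]
t=2-4: P2@Q0 runs 2, rem=4, quantum used, demote→Q1. Q0=[P3] Q1=[P1,P2] Q2=[]
t=4-6: P3@Q0 runs 2, rem=12, quantum used, demote→Q1. Q0=[] Q1=[P1,P2,P3] Q2=[]
t=6-9: P1@Q1 runs 3, rem=0, completes. Q0=[] Q1=[P2,P3] Q2=[]
t=9-12: P2@Q1 runs 3, rem=1, I/O yield, promote→Q0. Q0=[P2] Q1=[P3] Q2=[]
t=12-13: P2@Q0 runs 1, rem=0, completes. Q0=[] Q1=[P3] Q2=[]
t=13-19: P3@Q1 runs 6, rem=6, quantum used, demote→Q2. Q0=[] Q1=[] Q2=[P3]
t=19-25: P3@Q2 runs 6, rem=0, completes. Q0=[] Q1=[] Q2=[]

Answer: P1(0-2) P2(2-4) P3(4-6) P1(6-9) P2(9-12) P2(12-13) P3(13-19) P3(19-25)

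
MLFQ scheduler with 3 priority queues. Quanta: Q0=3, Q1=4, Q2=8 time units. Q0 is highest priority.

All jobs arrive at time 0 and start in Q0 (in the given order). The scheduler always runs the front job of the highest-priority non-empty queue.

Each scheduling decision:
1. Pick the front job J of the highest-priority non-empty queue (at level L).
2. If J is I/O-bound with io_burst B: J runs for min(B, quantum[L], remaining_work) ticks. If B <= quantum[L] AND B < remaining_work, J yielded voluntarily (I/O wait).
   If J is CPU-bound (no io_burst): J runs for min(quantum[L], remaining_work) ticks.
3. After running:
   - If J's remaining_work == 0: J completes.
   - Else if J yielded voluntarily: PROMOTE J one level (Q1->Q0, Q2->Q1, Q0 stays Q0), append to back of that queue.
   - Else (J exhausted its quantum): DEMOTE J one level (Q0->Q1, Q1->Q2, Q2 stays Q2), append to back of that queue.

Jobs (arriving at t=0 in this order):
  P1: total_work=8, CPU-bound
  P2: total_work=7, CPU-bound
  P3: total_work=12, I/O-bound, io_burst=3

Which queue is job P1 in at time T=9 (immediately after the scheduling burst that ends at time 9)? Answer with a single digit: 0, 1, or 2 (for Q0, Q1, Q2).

t=0-3: P1@Q0 runs 3, rem=5, quantum used, demote→Q1. Q0=[P2,P3] Q1=[P1] Q2=[]
t=3-6: P2@Q0 runs 3, rem=4, quantum used, demote→Q1. Q0=[P3] Q1=[P1,P2] Q2=[]
t=6-9: P3@Q0 runs 3, rem=9, I/O yield, promote→Q0. Q0=[P3] Q1=[P1,P2] Q2=[]
t=9-12: P3@Q0 runs 3, rem=6, I/O yield, promote→Q0. Q0=[P3] Q1=[P1,P2] Q2=[]
t=12-15: P3@Q0 runs 3, rem=3, I/O yield, promote→Q0. Q0=[P3] Q1=[P1,P2] Q2=[]
t=15-18: P3@Q0 runs 3, rem=0, completes. Q0=[] Q1=[P1,P2] Q2=[]
t=18-22: P1@Q1 runs 4, rem=1, quantum used, demote→Q2. Q0=[] Q1=[P2] Q2=[P1]
t=22-26: P2@Q1 runs 4, rem=0, completes. Q0=[] Q1=[] Q2=[P1]
t=26-27: P1@Q2 runs 1, rem=0, completes. Q0=[] Q1=[] Q2=[]

Answer: 1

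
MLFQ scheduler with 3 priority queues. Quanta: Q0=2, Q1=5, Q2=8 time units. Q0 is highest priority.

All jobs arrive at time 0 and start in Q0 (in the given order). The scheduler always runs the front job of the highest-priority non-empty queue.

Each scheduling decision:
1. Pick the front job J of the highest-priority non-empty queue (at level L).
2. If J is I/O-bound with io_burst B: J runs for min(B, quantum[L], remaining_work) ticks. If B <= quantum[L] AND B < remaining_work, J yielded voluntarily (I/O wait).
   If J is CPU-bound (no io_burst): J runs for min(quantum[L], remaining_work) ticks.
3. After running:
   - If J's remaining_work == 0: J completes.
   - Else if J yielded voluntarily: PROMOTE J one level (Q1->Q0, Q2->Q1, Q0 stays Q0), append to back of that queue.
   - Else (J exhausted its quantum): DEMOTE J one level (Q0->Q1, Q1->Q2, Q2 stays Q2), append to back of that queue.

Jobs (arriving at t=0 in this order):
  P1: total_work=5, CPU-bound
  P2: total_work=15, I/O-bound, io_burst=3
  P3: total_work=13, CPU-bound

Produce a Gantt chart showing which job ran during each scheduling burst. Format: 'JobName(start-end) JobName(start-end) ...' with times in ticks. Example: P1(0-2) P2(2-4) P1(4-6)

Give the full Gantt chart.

t=0-2: P1@Q0 runs 2, rem=3, quantum used, demote→Q1. Q0=[P2,P3] Q1=[P1] Q2=[]
t=2-4: P2@Q0 runs 2, rem=13, quantum used, demote→Q1. Q0=[P3] Q1=[P1,P2] Q2=[]
t=4-6: P3@Q0 runs 2, rem=11, quantum used, demote→Q1. Q0=[] Q1=[P1,P2,P3] Q2=[]
t=6-9: P1@Q1 runs 3, rem=0, completes. Q0=[] Q1=[P2,P3] Q2=[]
t=9-12: P2@Q1 runs 3, rem=10, I/O yield, promote→Q0. Q0=[P2] Q1=[P3] Q2=[]
t=12-14: P2@Q0 runs 2, rem=8, quantum used, demote→Q1. Q0=[] Q1=[P3,P2] Q2=[]
t=14-19: P3@Q1 runs 5, rem=6, quantum used, demote→Q2. Q0=[] Q1=[P2] Q2=[P3]
t=19-22: P2@Q1 runs 3, rem=5, I/O yield, promote→Q0. Q0=[P2] Q1=[] Q2=[P3]
t=22-24: P2@Q0 runs 2, rem=3, quantum used, demote→Q1. Q0=[] Q1=[P2] Q2=[P3]
t=24-27: P2@Q1 runs 3, rem=0, completes. Q0=[] Q1=[] Q2=[P3]
t=27-33: P3@Q2 runs 6, rem=0, completes. Q0=[] Q1=[] Q2=[]

Answer: P1(0-2) P2(2-4) P3(4-6) P1(6-9) P2(9-12) P2(12-14) P3(14-19) P2(19-22) P2(22-24) P2(24-27) P3(27-33)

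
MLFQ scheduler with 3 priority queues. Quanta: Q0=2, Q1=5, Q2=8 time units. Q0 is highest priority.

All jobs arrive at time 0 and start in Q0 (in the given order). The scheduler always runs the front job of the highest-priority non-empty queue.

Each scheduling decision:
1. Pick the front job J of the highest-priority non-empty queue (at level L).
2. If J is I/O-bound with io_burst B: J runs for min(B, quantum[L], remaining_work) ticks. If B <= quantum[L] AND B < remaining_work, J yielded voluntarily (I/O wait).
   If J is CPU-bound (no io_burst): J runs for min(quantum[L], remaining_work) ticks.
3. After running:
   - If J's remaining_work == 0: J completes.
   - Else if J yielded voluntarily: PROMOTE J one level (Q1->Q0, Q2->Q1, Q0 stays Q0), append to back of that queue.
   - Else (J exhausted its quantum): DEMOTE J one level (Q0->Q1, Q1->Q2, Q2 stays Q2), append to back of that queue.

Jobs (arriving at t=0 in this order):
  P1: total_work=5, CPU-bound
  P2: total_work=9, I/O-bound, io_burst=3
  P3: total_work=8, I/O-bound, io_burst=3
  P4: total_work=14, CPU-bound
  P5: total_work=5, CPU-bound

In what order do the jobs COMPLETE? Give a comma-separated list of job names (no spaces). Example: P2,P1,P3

Answer: P1,P5,P2,P3,P4

Derivation:
t=0-2: P1@Q0 runs 2, rem=3, quantum used, demote→Q1. Q0=[P2,P3,P4,P5] Q1=[P1] Q2=[]
t=2-4: P2@Q0 runs 2, rem=7, quantum used, demote→Q1. Q0=[P3,P4,P5] Q1=[P1,P2] Q2=[]
t=4-6: P3@Q0 runs 2, rem=6, quantum used, demote→Q1. Q0=[P4,P5] Q1=[P1,P2,P3] Q2=[]
t=6-8: P4@Q0 runs 2, rem=12, quantum used, demote→Q1. Q0=[P5] Q1=[P1,P2,P3,P4] Q2=[]
t=8-10: P5@Q0 runs 2, rem=3, quantum used, demote→Q1. Q0=[] Q1=[P1,P2,P3,P4,P5] Q2=[]
t=10-13: P1@Q1 runs 3, rem=0, completes. Q0=[] Q1=[P2,P3,P4,P5] Q2=[]
t=13-16: P2@Q1 runs 3, rem=4, I/O yield, promote→Q0. Q0=[P2] Q1=[P3,P4,P5] Q2=[]
t=16-18: P2@Q0 runs 2, rem=2, quantum used, demote→Q1. Q0=[] Q1=[P3,P4,P5,P2] Q2=[]
t=18-21: P3@Q1 runs 3, rem=3, I/O yield, promote→Q0. Q0=[P3] Q1=[P4,P5,P2] Q2=[]
t=21-23: P3@Q0 runs 2, rem=1, quantum used, demote→Q1. Q0=[] Q1=[P4,P5,P2,P3] Q2=[]
t=23-28: P4@Q1 runs 5, rem=7, quantum used, demote→Q2. Q0=[] Q1=[P5,P2,P3] Q2=[P4]
t=28-31: P5@Q1 runs 3, rem=0, completes. Q0=[] Q1=[P2,P3] Q2=[P4]
t=31-33: P2@Q1 runs 2, rem=0, completes. Q0=[] Q1=[P3] Q2=[P4]
t=33-34: P3@Q1 runs 1, rem=0, completes. Q0=[] Q1=[] Q2=[P4]
t=34-41: P4@Q2 runs 7, rem=0, completes. Q0=[] Q1=[] Q2=[]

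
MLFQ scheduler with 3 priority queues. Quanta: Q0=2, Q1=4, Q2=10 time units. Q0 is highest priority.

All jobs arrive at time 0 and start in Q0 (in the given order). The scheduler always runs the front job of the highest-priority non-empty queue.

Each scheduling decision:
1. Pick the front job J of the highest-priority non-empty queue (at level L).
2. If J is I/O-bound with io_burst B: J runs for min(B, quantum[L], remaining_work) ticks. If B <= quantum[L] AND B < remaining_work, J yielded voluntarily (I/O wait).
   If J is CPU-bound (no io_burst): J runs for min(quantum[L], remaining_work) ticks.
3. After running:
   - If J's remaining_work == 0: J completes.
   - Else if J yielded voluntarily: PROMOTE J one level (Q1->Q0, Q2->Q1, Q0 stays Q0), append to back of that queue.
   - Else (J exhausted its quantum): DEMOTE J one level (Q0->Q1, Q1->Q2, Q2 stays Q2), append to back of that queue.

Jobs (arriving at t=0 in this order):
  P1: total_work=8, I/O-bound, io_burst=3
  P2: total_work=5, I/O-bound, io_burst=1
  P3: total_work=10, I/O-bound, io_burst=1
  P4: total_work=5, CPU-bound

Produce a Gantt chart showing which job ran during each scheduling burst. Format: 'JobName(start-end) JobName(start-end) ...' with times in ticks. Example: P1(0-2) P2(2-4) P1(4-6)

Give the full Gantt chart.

Answer: P1(0-2) P2(2-3) P3(3-4) P4(4-6) P2(6-7) P3(7-8) P2(8-9) P3(9-10) P2(10-11) P3(11-12) P2(12-13) P3(13-14) P3(14-15) P3(15-16) P3(16-17) P3(17-18) P3(18-19) P1(19-22) P1(22-24) P4(24-27) P1(27-28)

Derivation:
t=0-2: P1@Q0 runs 2, rem=6, quantum used, demote→Q1. Q0=[P2,P3,P4] Q1=[P1] Q2=[]
t=2-3: P2@Q0 runs 1, rem=4, I/O yield, promote→Q0. Q0=[P3,P4,P2] Q1=[P1] Q2=[]
t=3-4: P3@Q0 runs 1, rem=9, I/O yield, promote→Q0. Q0=[P4,P2,P3] Q1=[P1] Q2=[]
t=4-6: P4@Q0 runs 2, rem=3, quantum used, demote→Q1. Q0=[P2,P3] Q1=[P1,P4] Q2=[]
t=6-7: P2@Q0 runs 1, rem=3, I/O yield, promote→Q0. Q0=[P3,P2] Q1=[P1,P4] Q2=[]
t=7-8: P3@Q0 runs 1, rem=8, I/O yield, promote→Q0. Q0=[P2,P3] Q1=[P1,P4] Q2=[]
t=8-9: P2@Q0 runs 1, rem=2, I/O yield, promote→Q0. Q0=[P3,P2] Q1=[P1,P4] Q2=[]
t=9-10: P3@Q0 runs 1, rem=7, I/O yield, promote→Q0. Q0=[P2,P3] Q1=[P1,P4] Q2=[]
t=10-11: P2@Q0 runs 1, rem=1, I/O yield, promote→Q0. Q0=[P3,P2] Q1=[P1,P4] Q2=[]
t=11-12: P3@Q0 runs 1, rem=6, I/O yield, promote→Q0. Q0=[P2,P3] Q1=[P1,P4] Q2=[]
t=12-13: P2@Q0 runs 1, rem=0, completes. Q0=[P3] Q1=[P1,P4] Q2=[]
t=13-14: P3@Q0 runs 1, rem=5, I/O yield, promote→Q0. Q0=[P3] Q1=[P1,P4] Q2=[]
t=14-15: P3@Q0 runs 1, rem=4, I/O yield, promote→Q0. Q0=[P3] Q1=[P1,P4] Q2=[]
t=15-16: P3@Q0 runs 1, rem=3, I/O yield, promote→Q0. Q0=[P3] Q1=[P1,P4] Q2=[]
t=16-17: P3@Q0 runs 1, rem=2, I/O yield, promote→Q0. Q0=[P3] Q1=[P1,P4] Q2=[]
t=17-18: P3@Q0 runs 1, rem=1, I/O yield, promote→Q0. Q0=[P3] Q1=[P1,P4] Q2=[]
t=18-19: P3@Q0 runs 1, rem=0, completes. Q0=[] Q1=[P1,P4] Q2=[]
t=19-22: P1@Q1 runs 3, rem=3, I/O yield, promote→Q0. Q0=[P1] Q1=[P4] Q2=[]
t=22-24: P1@Q0 runs 2, rem=1, quantum used, demote→Q1. Q0=[] Q1=[P4,P1] Q2=[]
t=24-27: P4@Q1 runs 3, rem=0, completes. Q0=[] Q1=[P1] Q2=[]
t=27-28: P1@Q1 runs 1, rem=0, completes. Q0=[] Q1=[] Q2=[]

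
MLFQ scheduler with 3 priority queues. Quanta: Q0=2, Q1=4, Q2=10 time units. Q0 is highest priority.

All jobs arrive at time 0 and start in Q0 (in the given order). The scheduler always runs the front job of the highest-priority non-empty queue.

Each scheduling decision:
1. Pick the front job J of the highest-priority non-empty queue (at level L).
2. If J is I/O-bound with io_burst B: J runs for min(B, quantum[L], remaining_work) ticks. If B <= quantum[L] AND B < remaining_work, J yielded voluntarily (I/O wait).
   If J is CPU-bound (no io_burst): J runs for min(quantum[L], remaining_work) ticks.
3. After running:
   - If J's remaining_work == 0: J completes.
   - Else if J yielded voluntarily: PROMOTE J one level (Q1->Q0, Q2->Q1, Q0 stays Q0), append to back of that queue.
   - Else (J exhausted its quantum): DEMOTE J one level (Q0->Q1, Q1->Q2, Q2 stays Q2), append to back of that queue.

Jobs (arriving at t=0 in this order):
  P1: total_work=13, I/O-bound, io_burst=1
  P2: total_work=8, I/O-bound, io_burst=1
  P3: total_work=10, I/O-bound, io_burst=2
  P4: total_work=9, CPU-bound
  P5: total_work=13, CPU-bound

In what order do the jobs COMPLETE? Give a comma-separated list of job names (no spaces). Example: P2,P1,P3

Answer: P3,P2,P1,P4,P5

Derivation:
t=0-1: P1@Q0 runs 1, rem=12, I/O yield, promote→Q0. Q0=[P2,P3,P4,P5,P1] Q1=[] Q2=[]
t=1-2: P2@Q0 runs 1, rem=7, I/O yield, promote→Q0. Q0=[P3,P4,P5,P1,P2] Q1=[] Q2=[]
t=2-4: P3@Q0 runs 2, rem=8, I/O yield, promote→Q0. Q0=[P4,P5,P1,P2,P3] Q1=[] Q2=[]
t=4-6: P4@Q0 runs 2, rem=7, quantum used, demote→Q1. Q0=[P5,P1,P2,P3] Q1=[P4] Q2=[]
t=6-8: P5@Q0 runs 2, rem=11, quantum used, demote→Q1. Q0=[P1,P2,P3] Q1=[P4,P5] Q2=[]
t=8-9: P1@Q0 runs 1, rem=11, I/O yield, promote→Q0. Q0=[P2,P3,P1] Q1=[P4,P5] Q2=[]
t=9-10: P2@Q0 runs 1, rem=6, I/O yield, promote→Q0. Q0=[P3,P1,P2] Q1=[P4,P5] Q2=[]
t=10-12: P3@Q0 runs 2, rem=6, I/O yield, promote→Q0. Q0=[P1,P2,P3] Q1=[P4,P5] Q2=[]
t=12-13: P1@Q0 runs 1, rem=10, I/O yield, promote→Q0. Q0=[P2,P3,P1] Q1=[P4,P5] Q2=[]
t=13-14: P2@Q0 runs 1, rem=5, I/O yield, promote→Q0. Q0=[P3,P1,P2] Q1=[P4,P5] Q2=[]
t=14-16: P3@Q0 runs 2, rem=4, I/O yield, promote→Q0. Q0=[P1,P2,P3] Q1=[P4,P5] Q2=[]
t=16-17: P1@Q0 runs 1, rem=9, I/O yield, promote→Q0. Q0=[P2,P3,P1] Q1=[P4,P5] Q2=[]
t=17-18: P2@Q0 runs 1, rem=4, I/O yield, promote→Q0. Q0=[P3,P1,P2] Q1=[P4,P5] Q2=[]
t=18-20: P3@Q0 runs 2, rem=2, I/O yield, promote→Q0. Q0=[P1,P2,P3] Q1=[P4,P5] Q2=[]
t=20-21: P1@Q0 runs 1, rem=8, I/O yield, promote→Q0. Q0=[P2,P3,P1] Q1=[P4,P5] Q2=[]
t=21-22: P2@Q0 runs 1, rem=3, I/O yield, promote→Q0. Q0=[P3,P1,P2] Q1=[P4,P5] Q2=[]
t=22-24: P3@Q0 runs 2, rem=0, completes. Q0=[P1,P2] Q1=[P4,P5] Q2=[]
t=24-25: P1@Q0 runs 1, rem=7, I/O yield, promote→Q0. Q0=[P2,P1] Q1=[P4,P5] Q2=[]
t=25-26: P2@Q0 runs 1, rem=2, I/O yield, promote→Q0. Q0=[P1,P2] Q1=[P4,P5] Q2=[]
t=26-27: P1@Q0 runs 1, rem=6, I/O yield, promote→Q0. Q0=[P2,P1] Q1=[P4,P5] Q2=[]
t=27-28: P2@Q0 runs 1, rem=1, I/O yield, promote→Q0. Q0=[P1,P2] Q1=[P4,P5] Q2=[]
t=28-29: P1@Q0 runs 1, rem=5, I/O yield, promote→Q0. Q0=[P2,P1] Q1=[P4,P5] Q2=[]
t=29-30: P2@Q0 runs 1, rem=0, completes. Q0=[P1] Q1=[P4,P5] Q2=[]
t=30-31: P1@Q0 runs 1, rem=4, I/O yield, promote→Q0. Q0=[P1] Q1=[P4,P5] Q2=[]
t=31-32: P1@Q0 runs 1, rem=3, I/O yield, promote→Q0. Q0=[P1] Q1=[P4,P5] Q2=[]
t=32-33: P1@Q0 runs 1, rem=2, I/O yield, promote→Q0. Q0=[P1] Q1=[P4,P5] Q2=[]
t=33-34: P1@Q0 runs 1, rem=1, I/O yield, promote→Q0. Q0=[P1] Q1=[P4,P5] Q2=[]
t=34-35: P1@Q0 runs 1, rem=0, completes. Q0=[] Q1=[P4,P5] Q2=[]
t=35-39: P4@Q1 runs 4, rem=3, quantum used, demote→Q2. Q0=[] Q1=[P5] Q2=[P4]
t=39-43: P5@Q1 runs 4, rem=7, quantum used, demote→Q2. Q0=[] Q1=[] Q2=[P4,P5]
t=43-46: P4@Q2 runs 3, rem=0, completes. Q0=[] Q1=[] Q2=[P5]
t=46-53: P5@Q2 runs 7, rem=0, completes. Q0=[] Q1=[] Q2=[]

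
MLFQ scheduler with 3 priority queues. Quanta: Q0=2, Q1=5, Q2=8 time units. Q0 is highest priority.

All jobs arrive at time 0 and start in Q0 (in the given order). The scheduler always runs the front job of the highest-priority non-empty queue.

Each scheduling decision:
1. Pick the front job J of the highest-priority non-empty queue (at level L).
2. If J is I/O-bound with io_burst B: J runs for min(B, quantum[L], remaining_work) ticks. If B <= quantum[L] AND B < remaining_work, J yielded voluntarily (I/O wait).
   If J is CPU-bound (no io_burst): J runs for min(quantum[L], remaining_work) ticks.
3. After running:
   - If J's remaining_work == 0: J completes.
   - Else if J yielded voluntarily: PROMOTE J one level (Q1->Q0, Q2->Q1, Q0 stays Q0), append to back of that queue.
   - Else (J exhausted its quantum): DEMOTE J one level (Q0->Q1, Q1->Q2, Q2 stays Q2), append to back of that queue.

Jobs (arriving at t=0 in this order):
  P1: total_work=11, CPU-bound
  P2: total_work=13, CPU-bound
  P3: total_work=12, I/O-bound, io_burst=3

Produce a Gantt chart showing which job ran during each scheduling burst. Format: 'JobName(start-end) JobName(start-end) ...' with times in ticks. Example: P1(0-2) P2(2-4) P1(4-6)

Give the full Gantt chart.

t=0-2: P1@Q0 runs 2, rem=9, quantum used, demote→Q1. Q0=[P2,P3] Q1=[P1] Q2=[]
t=2-4: P2@Q0 runs 2, rem=11, quantum used, demote→Q1. Q0=[P3] Q1=[P1,P2] Q2=[]
t=4-6: P3@Q0 runs 2, rem=10, quantum used, demote→Q1. Q0=[] Q1=[P1,P2,P3] Q2=[]
t=6-11: P1@Q1 runs 5, rem=4, quantum used, demote→Q2. Q0=[] Q1=[P2,P3] Q2=[P1]
t=11-16: P2@Q1 runs 5, rem=6, quantum used, demote→Q2. Q0=[] Q1=[P3] Q2=[P1,P2]
t=16-19: P3@Q1 runs 3, rem=7, I/O yield, promote→Q0. Q0=[P3] Q1=[] Q2=[P1,P2]
t=19-21: P3@Q0 runs 2, rem=5, quantum used, demote→Q1. Q0=[] Q1=[P3] Q2=[P1,P2]
t=21-24: P3@Q1 runs 3, rem=2, I/O yield, promote→Q0. Q0=[P3] Q1=[] Q2=[P1,P2]
t=24-26: P3@Q0 runs 2, rem=0, completes. Q0=[] Q1=[] Q2=[P1,P2]
t=26-30: P1@Q2 runs 4, rem=0, completes. Q0=[] Q1=[] Q2=[P2]
t=30-36: P2@Q2 runs 6, rem=0, completes. Q0=[] Q1=[] Q2=[]

Answer: P1(0-2) P2(2-4) P3(4-6) P1(6-11) P2(11-16) P3(16-19) P3(19-21) P3(21-24) P3(24-26) P1(26-30) P2(30-36)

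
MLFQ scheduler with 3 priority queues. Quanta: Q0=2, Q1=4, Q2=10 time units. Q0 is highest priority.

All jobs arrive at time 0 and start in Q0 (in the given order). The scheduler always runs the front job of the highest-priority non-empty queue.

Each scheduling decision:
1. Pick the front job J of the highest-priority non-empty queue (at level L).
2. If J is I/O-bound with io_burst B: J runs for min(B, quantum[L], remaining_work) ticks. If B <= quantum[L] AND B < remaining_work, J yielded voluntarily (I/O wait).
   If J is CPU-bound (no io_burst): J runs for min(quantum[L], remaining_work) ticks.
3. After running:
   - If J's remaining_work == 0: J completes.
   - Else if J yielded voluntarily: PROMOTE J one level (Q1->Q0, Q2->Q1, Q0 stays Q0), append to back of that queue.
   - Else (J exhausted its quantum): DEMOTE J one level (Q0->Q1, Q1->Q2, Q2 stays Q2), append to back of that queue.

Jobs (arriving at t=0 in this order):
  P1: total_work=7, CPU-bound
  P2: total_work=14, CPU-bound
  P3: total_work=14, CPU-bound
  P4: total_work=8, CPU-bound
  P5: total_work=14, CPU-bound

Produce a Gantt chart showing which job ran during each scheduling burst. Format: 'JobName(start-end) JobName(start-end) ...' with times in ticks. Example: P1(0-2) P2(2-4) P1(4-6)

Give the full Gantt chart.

Answer: P1(0-2) P2(2-4) P3(4-6) P4(6-8) P5(8-10) P1(10-14) P2(14-18) P3(18-22) P4(22-26) P5(26-30) P1(30-31) P2(31-39) P3(39-47) P4(47-49) P5(49-57)

Derivation:
t=0-2: P1@Q0 runs 2, rem=5, quantum used, demote→Q1. Q0=[P2,P3,P4,P5] Q1=[P1] Q2=[]
t=2-4: P2@Q0 runs 2, rem=12, quantum used, demote→Q1. Q0=[P3,P4,P5] Q1=[P1,P2] Q2=[]
t=4-6: P3@Q0 runs 2, rem=12, quantum used, demote→Q1. Q0=[P4,P5] Q1=[P1,P2,P3] Q2=[]
t=6-8: P4@Q0 runs 2, rem=6, quantum used, demote→Q1. Q0=[P5] Q1=[P1,P2,P3,P4] Q2=[]
t=8-10: P5@Q0 runs 2, rem=12, quantum used, demote→Q1. Q0=[] Q1=[P1,P2,P3,P4,P5] Q2=[]
t=10-14: P1@Q1 runs 4, rem=1, quantum used, demote→Q2. Q0=[] Q1=[P2,P3,P4,P5] Q2=[P1]
t=14-18: P2@Q1 runs 4, rem=8, quantum used, demote→Q2. Q0=[] Q1=[P3,P4,P5] Q2=[P1,P2]
t=18-22: P3@Q1 runs 4, rem=8, quantum used, demote→Q2. Q0=[] Q1=[P4,P5] Q2=[P1,P2,P3]
t=22-26: P4@Q1 runs 4, rem=2, quantum used, demote→Q2. Q0=[] Q1=[P5] Q2=[P1,P2,P3,P4]
t=26-30: P5@Q1 runs 4, rem=8, quantum used, demote→Q2. Q0=[] Q1=[] Q2=[P1,P2,P3,P4,P5]
t=30-31: P1@Q2 runs 1, rem=0, completes. Q0=[] Q1=[] Q2=[P2,P3,P4,P5]
t=31-39: P2@Q2 runs 8, rem=0, completes. Q0=[] Q1=[] Q2=[P3,P4,P5]
t=39-47: P3@Q2 runs 8, rem=0, completes. Q0=[] Q1=[] Q2=[P4,P5]
t=47-49: P4@Q2 runs 2, rem=0, completes. Q0=[] Q1=[] Q2=[P5]
t=49-57: P5@Q2 runs 8, rem=0, completes. Q0=[] Q1=[] Q2=[]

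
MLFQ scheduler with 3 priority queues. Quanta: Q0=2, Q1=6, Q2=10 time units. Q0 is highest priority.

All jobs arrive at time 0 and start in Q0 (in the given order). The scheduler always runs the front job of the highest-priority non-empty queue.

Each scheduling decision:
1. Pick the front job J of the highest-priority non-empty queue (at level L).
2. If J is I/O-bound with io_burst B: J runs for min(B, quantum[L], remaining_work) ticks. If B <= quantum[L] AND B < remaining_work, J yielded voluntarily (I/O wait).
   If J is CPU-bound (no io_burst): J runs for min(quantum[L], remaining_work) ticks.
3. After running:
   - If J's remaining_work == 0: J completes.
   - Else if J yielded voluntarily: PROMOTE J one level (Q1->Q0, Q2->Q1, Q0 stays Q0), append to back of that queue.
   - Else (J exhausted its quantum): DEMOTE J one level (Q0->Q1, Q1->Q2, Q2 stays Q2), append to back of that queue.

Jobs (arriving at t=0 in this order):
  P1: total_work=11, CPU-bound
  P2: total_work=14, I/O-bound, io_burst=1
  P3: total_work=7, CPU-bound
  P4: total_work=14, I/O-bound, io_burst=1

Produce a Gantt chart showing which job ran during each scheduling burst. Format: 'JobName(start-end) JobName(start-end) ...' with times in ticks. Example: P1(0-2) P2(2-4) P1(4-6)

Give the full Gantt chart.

t=0-2: P1@Q0 runs 2, rem=9, quantum used, demote→Q1. Q0=[P2,P3,P4] Q1=[P1] Q2=[]
t=2-3: P2@Q0 runs 1, rem=13, I/O yield, promote→Q0. Q0=[P3,P4,P2] Q1=[P1] Q2=[]
t=3-5: P3@Q0 runs 2, rem=5, quantum used, demote→Q1. Q0=[P4,P2] Q1=[P1,P3] Q2=[]
t=5-6: P4@Q0 runs 1, rem=13, I/O yield, promote→Q0. Q0=[P2,P4] Q1=[P1,P3] Q2=[]
t=6-7: P2@Q0 runs 1, rem=12, I/O yield, promote→Q0. Q0=[P4,P2] Q1=[P1,P3] Q2=[]
t=7-8: P4@Q0 runs 1, rem=12, I/O yield, promote→Q0. Q0=[P2,P4] Q1=[P1,P3] Q2=[]
t=8-9: P2@Q0 runs 1, rem=11, I/O yield, promote→Q0. Q0=[P4,P2] Q1=[P1,P3] Q2=[]
t=9-10: P4@Q0 runs 1, rem=11, I/O yield, promote→Q0. Q0=[P2,P4] Q1=[P1,P3] Q2=[]
t=10-11: P2@Q0 runs 1, rem=10, I/O yield, promote→Q0. Q0=[P4,P2] Q1=[P1,P3] Q2=[]
t=11-12: P4@Q0 runs 1, rem=10, I/O yield, promote→Q0. Q0=[P2,P4] Q1=[P1,P3] Q2=[]
t=12-13: P2@Q0 runs 1, rem=9, I/O yield, promote→Q0. Q0=[P4,P2] Q1=[P1,P3] Q2=[]
t=13-14: P4@Q0 runs 1, rem=9, I/O yield, promote→Q0. Q0=[P2,P4] Q1=[P1,P3] Q2=[]
t=14-15: P2@Q0 runs 1, rem=8, I/O yield, promote→Q0. Q0=[P4,P2] Q1=[P1,P3] Q2=[]
t=15-16: P4@Q0 runs 1, rem=8, I/O yield, promote→Q0. Q0=[P2,P4] Q1=[P1,P3] Q2=[]
t=16-17: P2@Q0 runs 1, rem=7, I/O yield, promote→Q0. Q0=[P4,P2] Q1=[P1,P3] Q2=[]
t=17-18: P4@Q0 runs 1, rem=7, I/O yield, promote→Q0. Q0=[P2,P4] Q1=[P1,P3] Q2=[]
t=18-19: P2@Q0 runs 1, rem=6, I/O yield, promote→Q0. Q0=[P4,P2] Q1=[P1,P3] Q2=[]
t=19-20: P4@Q0 runs 1, rem=6, I/O yield, promote→Q0. Q0=[P2,P4] Q1=[P1,P3] Q2=[]
t=20-21: P2@Q0 runs 1, rem=5, I/O yield, promote→Q0. Q0=[P4,P2] Q1=[P1,P3] Q2=[]
t=21-22: P4@Q0 runs 1, rem=5, I/O yield, promote→Q0. Q0=[P2,P4] Q1=[P1,P3] Q2=[]
t=22-23: P2@Q0 runs 1, rem=4, I/O yield, promote→Q0. Q0=[P4,P2] Q1=[P1,P3] Q2=[]
t=23-24: P4@Q0 runs 1, rem=4, I/O yield, promote→Q0. Q0=[P2,P4] Q1=[P1,P3] Q2=[]
t=24-25: P2@Q0 runs 1, rem=3, I/O yield, promote→Q0. Q0=[P4,P2] Q1=[P1,P3] Q2=[]
t=25-26: P4@Q0 runs 1, rem=3, I/O yield, promote→Q0. Q0=[P2,P4] Q1=[P1,P3] Q2=[]
t=26-27: P2@Q0 runs 1, rem=2, I/O yield, promote→Q0. Q0=[P4,P2] Q1=[P1,P3] Q2=[]
t=27-28: P4@Q0 runs 1, rem=2, I/O yield, promote→Q0. Q0=[P2,P4] Q1=[P1,P3] Q2=[]
t=28-29: P2@Q0 runs 1, rem=1, I/O yield, promote→Q0. Q0=[P4,P2] Q1=[P1,P3] Q2=[]
t=29-30: P4@Q0 runs 1, rem=1, I/O yield, promote→Q0. Q0=[P2,P4] Q1=[P1,P3] Q2=[]
t=30-31: P2@Q0 runs 1, rem=0, completes. Q0=[P4] Q1=[P1,P3] Q2=[]
t=31-32: P4@Q0 runs 1, rem=0, completes. Q0=[] Q1=[P1,P3] Q2=[]
t=32-38: P1@Q1 runs 6, rem=3, quantum used, demote→Q2. Q0=[] Q1=[P3] Q2=[P1]
t=38-43: P3@Q1 runs 5, rem=0, completes. Q0=[] Q1=[] Q2=[P1]
t=43-46: P1@Q2 runs 3, rem=0, completes. Q0=[] Q1=[] Q2=[]

Answer: P1(0-2) P2(2-3) P3(3-5) P4(5-6) P2(6-7) P4(7-8) P2(8-9) P4(9-10) P2(10-11) P4(11-12) P2(12-13) P4(13-14) P2(14-15) P4(15-16) P2(16-17) P4(17-18) P2(18-19) P4(19-20) P2(20-21) P4(21-22) P2(22-23) P4(23-24) P2(24-25) P4(25-26) P2(26-27) P4(27-28) P2(28-29) P4(29-30) P2(30-31) P4(31-32) P1(32-38) P3(38-43) P1(43-46)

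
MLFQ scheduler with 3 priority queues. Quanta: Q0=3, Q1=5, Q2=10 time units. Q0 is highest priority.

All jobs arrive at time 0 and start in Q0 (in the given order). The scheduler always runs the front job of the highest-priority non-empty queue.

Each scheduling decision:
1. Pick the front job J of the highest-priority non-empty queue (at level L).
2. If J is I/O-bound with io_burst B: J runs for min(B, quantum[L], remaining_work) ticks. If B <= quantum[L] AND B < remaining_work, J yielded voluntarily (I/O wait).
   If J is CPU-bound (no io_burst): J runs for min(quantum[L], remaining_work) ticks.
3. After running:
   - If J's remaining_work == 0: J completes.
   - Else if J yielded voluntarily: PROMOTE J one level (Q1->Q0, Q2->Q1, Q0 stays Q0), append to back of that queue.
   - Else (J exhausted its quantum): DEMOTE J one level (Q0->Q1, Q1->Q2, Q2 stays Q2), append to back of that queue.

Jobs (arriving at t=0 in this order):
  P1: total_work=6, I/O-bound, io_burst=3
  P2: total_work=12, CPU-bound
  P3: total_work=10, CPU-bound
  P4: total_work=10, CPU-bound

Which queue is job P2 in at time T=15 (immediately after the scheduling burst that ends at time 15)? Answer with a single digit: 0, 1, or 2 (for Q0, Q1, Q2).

t=0-3: P1@Q0 runs 3, rem=3, I/O yield, promote→Q0. Q0=[P2,P3,P4,P1] Q1=[] Q2=[]
t=3-6: P2@Q0 runs 3, rem=9, quantum used, demote→Q1. Q0=[P3,P4,P1] Q1=[P2] Q2=[]
t=6-9: P3@Q0 runs 3, rem=7, quantum used, demote→Q1. Q0=[P4,P1] Q1=[P2,P3] Q2=[]
t=9-12: P4@Q0 runs 3, rem=7, quantum used, demote→Q1. Q0=[P1] Q1=[P2,P3,P4] Q2=[]
t=12-15: P1@Q0 runs 3, rem=0, completes. Q0=[] Q1=[P2,P3,P4] Q2=[]
t=15-20: P2@Q1 runs 5, rem=4, quantum used, demote→Q2. Q0=[] Q1=[P3,P4] Q2=[P2]
t=20-25: P3@Q1 runs 5, rem=2, quantum used, demote→Q2. Q0=[] Q1=[P4] Q2=[P2,P3]
t=25-30: P4@Q1 runs 5, rem=2, quantum used, demote→Q2. Q0=[] Q1=[] Q2=[P2,P3,P4]
t=30-34: P2@Q2 runs 4, rem=0, completes. Q0=[] Q1=[] Q2=[P3,P4]
t=34-36: P3@Q2 runs 2, rem=0, completes. Q0=[] Q1=[] Q2=[P4]
t=36-38: P4@Q2 runs 2, rem=0, completes. Q0=[] Q1=[] Q2=[]

Answer: 1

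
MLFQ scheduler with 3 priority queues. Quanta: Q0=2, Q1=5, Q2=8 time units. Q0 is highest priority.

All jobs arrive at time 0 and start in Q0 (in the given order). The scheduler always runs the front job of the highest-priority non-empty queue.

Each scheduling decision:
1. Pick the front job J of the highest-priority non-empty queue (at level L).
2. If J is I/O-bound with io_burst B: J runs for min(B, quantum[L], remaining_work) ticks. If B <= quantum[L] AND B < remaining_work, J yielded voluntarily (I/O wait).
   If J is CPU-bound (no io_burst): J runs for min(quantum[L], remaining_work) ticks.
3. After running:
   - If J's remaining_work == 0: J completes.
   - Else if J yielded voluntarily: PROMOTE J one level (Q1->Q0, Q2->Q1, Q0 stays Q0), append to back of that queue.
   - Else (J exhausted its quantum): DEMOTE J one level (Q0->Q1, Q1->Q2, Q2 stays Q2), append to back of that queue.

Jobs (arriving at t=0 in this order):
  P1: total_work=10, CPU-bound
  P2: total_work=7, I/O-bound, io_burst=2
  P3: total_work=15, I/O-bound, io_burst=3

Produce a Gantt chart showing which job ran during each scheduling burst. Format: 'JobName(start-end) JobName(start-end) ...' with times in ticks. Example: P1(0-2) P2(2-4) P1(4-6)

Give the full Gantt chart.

Answer: P1(0-2) P2(2-4) P3(4-6) P2(6-8) P2(8-10) P2(10-11) P1(11-16) P3(16-19) P3(19-21) P3(21-24) P3(24-26) P3(26-29) P1(29-32)

Derivation:
t=0-2: P1@Q0 runs 2, rem=8, quantum used, demote→Q1. Q0=[P2,P3] Q1=[P1] Q2=[]
t=2-4: P2@Q0 runs 2, rem=5, I/O yield, promote→Q0. Q0=[P3,P2] Q1=[P1] Q2=[]
t=4-6: P3@Q0 runs 2, rem=13, quantum used, demote→Q1. Q0=[P2] Q1=[P1,P3] Q2=[]
t=6-8: P2@Q0 runs 2, rem=3, I/O yield, promote→Q0. Q0=[P2] Q1=[P1,P3] Q2=[]
t=8-10: P2@Q0 runs 2, rem=1, I/O yield, promote→Q0. Q0=[P2] Q1=[P1,P3] Q2=[]
t=10-11: P2@Q0 runs 1, rem=0, completes. Q0=[] Q1=[P1,P3] Q2=[]
t=11-16: P1@Q1 runs 5, rem=3, quantum used, demote→Q2. Q0=[] Q1=[P3] Q2=[P1]
t=16-19: P3@Q1 runs 3, rem=10, I/O yield, promote→Q0. Q0=[P3] Q1=[] Q2=[P1]
t=19-21: P3@Q0 runs 2, rem=8, quantum used, demote→Q1. Q0=[] Q1=[P3] Q2=[P1]
t=21-24: P3@Q1 runs 3, rem=5, I/O yield, promote→Q0. Q0=[P3] Q1=[] Q2=[P1]
t=24-26: P3@Q0 runs 2, rem=3, quantum used, demote→Q1. Q0=[] Q1=[P3] Q2=[P1]
t=26-29: P3@Q1 runs 3, rem=0, completes. Q0=[] Q1=[] Q2=[P1]
t=29-32: P1@Q2 runs 3, rem=0, completes. Q0=[] Q1=[] Q2=[]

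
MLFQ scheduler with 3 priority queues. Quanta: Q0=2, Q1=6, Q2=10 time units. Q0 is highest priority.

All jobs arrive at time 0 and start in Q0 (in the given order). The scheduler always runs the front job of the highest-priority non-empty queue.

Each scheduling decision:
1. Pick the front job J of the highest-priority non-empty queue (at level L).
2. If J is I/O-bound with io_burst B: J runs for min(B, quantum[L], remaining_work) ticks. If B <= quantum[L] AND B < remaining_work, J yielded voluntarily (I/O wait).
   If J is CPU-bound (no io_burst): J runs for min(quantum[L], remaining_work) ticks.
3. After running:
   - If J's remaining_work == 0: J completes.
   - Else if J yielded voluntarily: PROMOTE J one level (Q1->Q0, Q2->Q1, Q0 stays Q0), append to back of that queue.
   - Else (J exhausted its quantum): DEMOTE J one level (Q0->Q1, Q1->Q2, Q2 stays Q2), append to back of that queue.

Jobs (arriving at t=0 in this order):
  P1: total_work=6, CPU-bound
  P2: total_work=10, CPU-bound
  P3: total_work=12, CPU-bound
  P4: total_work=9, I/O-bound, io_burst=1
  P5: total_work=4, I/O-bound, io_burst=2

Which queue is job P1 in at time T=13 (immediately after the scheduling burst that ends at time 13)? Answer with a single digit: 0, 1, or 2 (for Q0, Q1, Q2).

Answer: 1

Derivation:
t=0-2: P1@Q0 runs 2, rem=4, quantum used, demote→Q1. Q0=[P2,P3,P4,P5] Q1=[P1] Q2=[]
t=2-4: P2@Q0 runs 2, rem=8, quantum used, demote→Q1. Q0=[P3,P4,P5] Q1=[P1,P2] Q2=[]
t=4-6: P3@Q0 runs 2, rem=10, quantum used, demote→Q1. Q0=[P4,P5] Q1=[P1,P2,P3] Q2=[]
t=6-7: P4@Q0 runs 1, rem=8, I/O yield, promote→Q0. Q0=[P5,P4] Q1=[P1,P2,P3] Q2=[]
t=7-9: P5@Q0 runs 2, rem=2, I/O yield, promote→Q0. Q0=[P4,P5] Q1=[P1,P2,P3] Q2=[]
t=9-10: P4@Q0 runs 1, rem=7, I/O yield, promote→Q0. Q0=[P5,P4] Q1=[P1,P2,P3] Q2=[]
t=10-12: P5@Q0 runs 2, rem=0, completes. Q0=[P4] Q1=[P1,P2,P3] Q2=[]
t=12-13: P4@Q0 runs 1, rem=6, I/O yield, promote→Q0. Q0=[P4] Q1=[P1,P2,P3] Q2=[]
t=13-14: P4@Q0 runs 1, rem=5, I/O yield, promote→Q0. Q0=[P4] Q1=[P1,P2,P3] Q2=[]
t=14-15: P4@Q0 runs 1, rem=4, I/O yield, promote→Q0. Q0=[P4] Q1=[P1,P2,P3] Q2=[]
t=15-16: P4@Q0 runs 1, rem=3, I/O yield, promote→Q0. Q0=[P4] Q1=[P1,P2,P3] Q2=[]
t=16-17: P4@Q0 runs 1, rem=2, I/O yield, promote→Q0. Q0=[P4] Q1=[P1,P2,P3] Q2=[]
t=17-18: P4@Q0 runs 1, rem=1, I/O yield, promote→Q0. Q0=[P4] Q1=[P1,P2,P3] Q2=[]
t=18-19: P4@Q0 runs 1, rem=0, completes. Q0=[] Q1=[P1,P2,P3] Q2=[]
t=19-23: P1@Q1 runs 4, rem=0, completes. Q0=[] Q1=[P2,P3] Q2=[]
t=23-29: P2@Q1 runs 6, rem=2, quantum used, demote→Q2. Q0=[] Q1=[P3] Q2=[P2]
t=29-35: P3@Q1 runs 6, rem=4, quantum used, demote→Q2. Q0=[] Q1=[] Q2=[P2,P3]
t=35-37: P2@Q2 runs 2, rem=0, completes. Q0=[] Q1=[] Q2=[P3]
t=37-41: P3@Q2 runs 4, rem=0, completes. Q0=[] Q1=[] Q2=[]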